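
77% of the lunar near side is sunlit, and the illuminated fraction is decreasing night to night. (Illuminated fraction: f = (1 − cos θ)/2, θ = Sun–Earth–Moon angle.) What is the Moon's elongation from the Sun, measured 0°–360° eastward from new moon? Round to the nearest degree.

237°

cos θ = 1 − 2f = -0.540, giving a principal value of 122.7°.
A waning Moon lies in 180°–360°, so θ = 360° − 122.7° = 237.3°.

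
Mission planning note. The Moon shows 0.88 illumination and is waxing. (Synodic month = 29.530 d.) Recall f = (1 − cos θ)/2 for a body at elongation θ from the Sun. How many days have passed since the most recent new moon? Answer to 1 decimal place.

From f = (1 − cos θ)/2: cos θ = 1 − 2×0.88 = -0.760; arccos → 139.5°.
The Moon is waxing (0°–180°), so θ = 139.5° directly.
At 360°/29.530 d per day, 139.5° corresponds to 11.44 days.

11.4 days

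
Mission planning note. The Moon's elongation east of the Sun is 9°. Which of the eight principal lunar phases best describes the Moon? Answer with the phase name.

new moon

The new moon sector spans roughly -22°–22°; 9° falls inside it.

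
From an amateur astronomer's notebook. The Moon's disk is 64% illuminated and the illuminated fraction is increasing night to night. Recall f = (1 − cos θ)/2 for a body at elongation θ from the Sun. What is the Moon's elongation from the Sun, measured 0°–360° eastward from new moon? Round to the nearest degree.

Invert f = (1 − cos θ)/2 to get cos θ = 1 − 2(0.64) = -0.280, hence θ₀ = arccos -0.280 = 106.3°.
The Moon is waxing (0°–180°), so θ = 106.3° directly.

106°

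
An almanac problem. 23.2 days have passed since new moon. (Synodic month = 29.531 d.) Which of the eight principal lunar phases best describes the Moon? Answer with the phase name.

θ ≈ 360° × 23.2/29.531 = 283°, which falls in the last quarter sector.

last quarter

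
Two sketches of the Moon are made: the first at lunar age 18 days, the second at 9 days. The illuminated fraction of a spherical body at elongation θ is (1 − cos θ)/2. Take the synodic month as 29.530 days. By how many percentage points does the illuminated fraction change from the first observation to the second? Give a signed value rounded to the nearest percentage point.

θ₁ = 360° × 18/29.530 = 219.4°, f₁ = (1 − cos θ₁)/2 = 0.886.
θ₂ = 360° × 9/29.530 = 109.7°, f₂ = (1 − cos θ₂)/2 = 0.669.
Change = f₂ − f₁ = -0.217 → -22 percentage points.

-22 pp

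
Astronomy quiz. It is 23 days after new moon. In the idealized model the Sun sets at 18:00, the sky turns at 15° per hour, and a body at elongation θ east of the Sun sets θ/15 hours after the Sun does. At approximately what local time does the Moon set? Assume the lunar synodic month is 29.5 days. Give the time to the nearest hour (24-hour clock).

13:00

Elongation θ = 360° × 23/29.5 ≈ 280.7°.
The Moon trails the Sun by θ/15 = 280.7/15 ≈ 18.71 hours.
18:00 + 18.71 h ≈ 12:43 → 13:00 to the nearest hour.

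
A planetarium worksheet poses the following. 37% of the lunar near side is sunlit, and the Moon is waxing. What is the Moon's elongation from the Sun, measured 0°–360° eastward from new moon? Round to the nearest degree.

From f = (1 − cos θ)/2: cos θ = 1 − 2×0.37 = 0.260; arccos → 74.9°.
Before full moon the principal value applies: θ = 74.9°.

75°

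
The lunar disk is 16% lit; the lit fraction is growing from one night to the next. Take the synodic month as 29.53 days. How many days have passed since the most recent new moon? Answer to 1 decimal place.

From f = (1 − cos θ)/2: cos θ = 1 − 2×0.16 = 0.680; arccos → 47.2°.
The Moon is waxing (0°–180°), so θ = 47.2° directly.
That fraction of the synodic month is 47.2/360 × 29.53 d ≈ 3.87 d.

3.9 days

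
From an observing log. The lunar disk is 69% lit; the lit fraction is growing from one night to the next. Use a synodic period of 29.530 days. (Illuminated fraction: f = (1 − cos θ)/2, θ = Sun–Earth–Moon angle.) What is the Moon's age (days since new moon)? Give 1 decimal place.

Invert f = (1 − cos θ)/2 to get cos θ = 1 − 2(0.69) = -0.380, hence θ₀ = arccos -0.380 = 112.3°.
Before full moon the principal value applies: θ = 112.3°.
Age = 29.530 × 112.3°/360° ≈ 9.21 days.

9.2 days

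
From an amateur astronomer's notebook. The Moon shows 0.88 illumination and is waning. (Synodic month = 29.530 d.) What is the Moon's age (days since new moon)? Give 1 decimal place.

18.1 days

cos θ = 1 − 2f = -0.760, giving a principal value of 139.5°.
Waning ⇒ past full, so θ = 360° − 139.5° = 220.5°.
At 360°/29.530 d per day, 220.5° corresponds to 18.09 days.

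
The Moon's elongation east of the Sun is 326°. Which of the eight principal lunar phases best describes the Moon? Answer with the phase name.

326° lies in the waning crescent sector of the 8-phase cycle.

waning crescent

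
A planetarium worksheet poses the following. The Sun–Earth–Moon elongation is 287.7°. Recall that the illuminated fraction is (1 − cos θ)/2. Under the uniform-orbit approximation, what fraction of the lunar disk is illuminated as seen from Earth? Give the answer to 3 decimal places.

f = (1 − cos 287.7°)/2 = (1 − 0.304)/2 ≈ 0.348.

0.348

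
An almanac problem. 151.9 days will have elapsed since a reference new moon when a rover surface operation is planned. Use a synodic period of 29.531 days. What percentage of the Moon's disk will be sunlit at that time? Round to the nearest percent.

19%

151.9/29.531 = 5.144 lunations, so 5 complete cycles and 4.25 d into the next.
Elongation θ = 360° × 4.25/29.531 ≈ 51.7°.
With cos θ = 0.619, the lit fraction is (1 − 0.619)/2 ≈ 0.190, so 19%.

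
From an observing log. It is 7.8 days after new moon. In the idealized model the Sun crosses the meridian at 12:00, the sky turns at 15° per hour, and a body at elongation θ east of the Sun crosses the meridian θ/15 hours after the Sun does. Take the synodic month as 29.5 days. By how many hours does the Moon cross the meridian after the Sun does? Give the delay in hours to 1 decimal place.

6.3 h

Phase angle: θ = 360°·(7.8 d)/(29.5 d) = 95.2°.
Delay after the Sun = 95.2° / (15°/h) ≈ 6.35 h.
So the Moon crosses the meridian 6.35 h after the Sun.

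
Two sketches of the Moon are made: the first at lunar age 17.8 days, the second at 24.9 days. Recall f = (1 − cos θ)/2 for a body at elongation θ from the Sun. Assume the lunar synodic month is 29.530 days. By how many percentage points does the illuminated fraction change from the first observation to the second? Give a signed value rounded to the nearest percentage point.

First observation: θ = 360°·17.8/29.530 = 217.0°, so f = 0.899.
Second observation: θ = 303.6°, f = 0.224.
Δf = 0.224 − 0.899 = -0.676, i.e. -68 pp.

-68 percentage points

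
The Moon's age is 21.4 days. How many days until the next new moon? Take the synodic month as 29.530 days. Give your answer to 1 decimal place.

One full lunation from the last new moon is 29.530 d; remaining = 29.530 − 21.4 = 8.130 d.

8.1 days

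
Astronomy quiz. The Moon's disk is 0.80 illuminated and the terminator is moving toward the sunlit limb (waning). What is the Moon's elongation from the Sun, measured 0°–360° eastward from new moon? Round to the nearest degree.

233°

From f = (1 − cos θ)/2: cos θ = 1 − 2×0.80 = -0.600; arccos → 126.9°.
Since the Moon is past full (waning), take the reflex angle: θ = 360° − 126.9° = 233.1°.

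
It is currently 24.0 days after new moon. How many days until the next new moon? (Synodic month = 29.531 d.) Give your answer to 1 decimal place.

5.5 days

The next new moon completes the synodic month: 29.531 − 24.0 = 5.531 days.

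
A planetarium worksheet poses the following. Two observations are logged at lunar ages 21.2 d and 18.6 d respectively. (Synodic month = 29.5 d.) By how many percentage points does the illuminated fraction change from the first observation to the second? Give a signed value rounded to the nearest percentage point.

+24 percentage points

θ₁ = 360° × 21.2/29.5 = 258.7°, f₁ = (1 − cos θ₁)/2 = 0.598.
θ₂ = 360° × 18.6/29.5 = 227.0°, f₂ = (1 − cos θ₂)/2 = 0.841.
Change = f₂ − f₁ = +0.243 → +24 percentage points.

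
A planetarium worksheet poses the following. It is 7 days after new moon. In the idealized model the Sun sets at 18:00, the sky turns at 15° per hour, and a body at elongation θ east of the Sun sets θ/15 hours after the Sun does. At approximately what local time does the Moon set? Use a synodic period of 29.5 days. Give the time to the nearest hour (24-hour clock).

Elongation θ = 360° × 7/29.5 ≈ 85.4°.
At 15° of sky rotation per hour, 85.4° corresponds to a 5.69 h lag.
18:00 + 5.69 h ≈ 23:42 → 00:00 to the nearest hour.

00:00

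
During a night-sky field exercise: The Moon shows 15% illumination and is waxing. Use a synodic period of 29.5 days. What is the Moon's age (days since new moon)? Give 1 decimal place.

From f = (1 − cos θ)/2: cos θ = 1 − 2×0.15 = 0.700; arccos → 45.6°.
The Moon is waxing (0°–180°), so θ = 45.6° directly.
At 360°/29.5 d per day, 45.6° corresponds to 3.73 days.

3.7 days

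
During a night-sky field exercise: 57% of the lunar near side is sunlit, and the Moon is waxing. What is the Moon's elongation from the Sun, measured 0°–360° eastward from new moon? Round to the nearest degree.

Invert f = (1 − cos θ)/2 to get cos θ = 1 − 2(0.57) = -0.140, hence θ₀ = arccos -0.140 = 98.0°.
Waxing ⇒ before full, so θ = 98.0°.

98°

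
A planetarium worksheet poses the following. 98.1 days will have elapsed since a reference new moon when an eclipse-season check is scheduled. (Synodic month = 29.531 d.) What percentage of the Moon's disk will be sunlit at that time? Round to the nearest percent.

72%

Reduce mod P: 98.1 − 3×29.531 = 9.51 d into the current lunation.
Phase angle: θ = 360°·(9.51 d)/(29.531 d) = 115.9°.
Illuminated fraction = (1 − cos 115.9°)/2 = (1 − (-0.437))/2 ≈ 0.718, so 72%.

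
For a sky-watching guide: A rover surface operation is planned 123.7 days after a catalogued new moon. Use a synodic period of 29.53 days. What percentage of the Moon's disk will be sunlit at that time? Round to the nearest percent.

123.7 d spans 4 complete synodic months (4 × 29.53 = 118.12 d) plus 5.58 d.
The Moon has covered 5.58/29.53 of its cycle, so θ ≈ 360° × 5.58/29.53 = 68.0°.
With cos θ = 0.374, the lit fraction is (1 − 0.374)/2 ≈ 0.313, so 31%.

31%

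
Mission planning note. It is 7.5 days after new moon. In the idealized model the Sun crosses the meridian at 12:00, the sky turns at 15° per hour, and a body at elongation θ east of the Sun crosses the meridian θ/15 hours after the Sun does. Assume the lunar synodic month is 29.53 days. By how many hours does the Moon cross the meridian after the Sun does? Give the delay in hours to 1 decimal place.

Elongation θ = 360° × 7.5/29.53 ≈ 91.4°.
The Moon trails the Sun by θ/15 = 91.4/15 ≈ 6.10 hours.
So the Moon crosses the meridian 6.10 h after the Sun.

6.1 h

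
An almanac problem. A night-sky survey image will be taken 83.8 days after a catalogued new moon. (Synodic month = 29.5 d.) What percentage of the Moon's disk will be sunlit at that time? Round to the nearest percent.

Reduce mod P: 83.8 − 2×29.5 = 24.80 d into the current lunation.
Phase angle: θ = 360°·(24.80 d)/(29.5 d) = 302.6°.
Illuminated fraction = (1 − cos 302.6°)/2 = (1 − 0.539)/2 ≈ 0.230, so 23%.

23%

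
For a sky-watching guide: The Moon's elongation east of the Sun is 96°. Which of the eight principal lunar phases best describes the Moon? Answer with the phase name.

96° lies in the first quarter sector of the 8-phase cycle.

first quarter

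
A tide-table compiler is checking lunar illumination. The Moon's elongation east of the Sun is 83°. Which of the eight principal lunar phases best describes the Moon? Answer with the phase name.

first quarter

83° lies in the first quarter sector of the 8-phase cycle.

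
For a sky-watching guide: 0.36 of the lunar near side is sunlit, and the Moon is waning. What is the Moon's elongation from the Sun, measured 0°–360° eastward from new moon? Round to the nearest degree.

286°

From f = (1 − cos θ)/2: cos θ = 1 − 2×0.36 = 0.280; arccos → 73.7°.
Since the Moon is past full (waning), take the reflex angle: θ = 360° − 73.7° = 286.3°.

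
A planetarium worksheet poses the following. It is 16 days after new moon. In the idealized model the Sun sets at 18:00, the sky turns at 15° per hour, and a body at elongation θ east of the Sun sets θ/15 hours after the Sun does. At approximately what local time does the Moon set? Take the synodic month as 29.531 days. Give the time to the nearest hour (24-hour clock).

07:00

Phase angle: θ = 360°·(16 d)/(29.531 d) = 195.0°.
At 15° of sky rotation per hour, 195.0° corresponds to a 13.00 h lag.
18:00 + 13.00 h ≈ 07:00 → 07:00 to the nearest hour.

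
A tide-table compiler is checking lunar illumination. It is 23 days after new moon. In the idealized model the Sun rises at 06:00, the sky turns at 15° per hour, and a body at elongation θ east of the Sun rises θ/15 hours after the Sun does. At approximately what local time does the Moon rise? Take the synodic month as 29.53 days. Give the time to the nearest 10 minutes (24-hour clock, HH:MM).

The Moon has covered 23/29.53 of its cycle, so θ ≈ 360° × 23/29.53 = 280.4°.
Delay after the Sun = 280.4° / (15°/h) ≈ 18.69 h.
06:00 + 18.693 h ≈ 00:42 → 00:40 to the nearest ten minutes.

00:40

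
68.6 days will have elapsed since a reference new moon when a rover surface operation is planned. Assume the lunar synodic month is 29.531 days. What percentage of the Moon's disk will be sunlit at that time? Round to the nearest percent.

72%

Reduce mod P: 68.6 − 2×29.531 = 9.54 d into the current lunation.
Phase angle: θ = 360°·(9.54 d)/(29.531 d) = 116.3°.
Illuminated fraction = (1 − cos 116.3°)/2 = (1 − (-0.443))/2 ≈ 0.721, so 72%.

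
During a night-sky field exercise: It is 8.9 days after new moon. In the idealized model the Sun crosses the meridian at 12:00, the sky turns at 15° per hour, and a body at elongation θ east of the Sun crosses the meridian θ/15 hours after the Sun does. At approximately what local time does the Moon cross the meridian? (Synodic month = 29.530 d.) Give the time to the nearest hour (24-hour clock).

Phase angle: θ = 360°·(8.9 d)/(29.530 d) = 108.5°.
At 15° of sky rotation per hour, 108.5° corresponds to a 7.23 h lag.
12:00 + 7.23 h ≈ 19:14 → 19:00 to the nearest hour.

19:00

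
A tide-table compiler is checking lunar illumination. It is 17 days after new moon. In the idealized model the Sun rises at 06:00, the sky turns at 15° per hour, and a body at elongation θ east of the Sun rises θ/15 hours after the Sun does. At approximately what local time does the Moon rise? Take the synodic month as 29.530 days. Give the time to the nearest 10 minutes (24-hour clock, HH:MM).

19:50

Phase angle: θ = 360°·(17 d)/(29.530 d) = 207.2°.
The Moon trails the Sun by θ/15 = 207.2/15 ≈ 13.82 hours.
06:00 + 13.816 h ≈ 19:49 → 19:50 to the nearest ten minutes.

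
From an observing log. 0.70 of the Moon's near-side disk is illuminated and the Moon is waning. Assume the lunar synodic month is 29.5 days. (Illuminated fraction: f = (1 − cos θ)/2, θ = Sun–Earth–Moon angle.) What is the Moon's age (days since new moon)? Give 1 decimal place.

20.2 days

Invert f = (1 − cos θ)/2 to get cos θ = 1 − 2(0.70) = -0.400, hence θ₀ = arccos -0.400 = 113.6°.
Since the Moon is past full (waning), take the reflex angle: θ = 360° − 113.6° = 246.4°.
That fraction of the synodic month is 246.4/360 × 29.5 d ≈ 20.19 d.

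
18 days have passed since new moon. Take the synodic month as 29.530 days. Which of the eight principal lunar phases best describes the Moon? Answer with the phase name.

θ ≈ 360° × 18/29.530 = 219°, which falls in the waning gibbous sector.

waning gibbous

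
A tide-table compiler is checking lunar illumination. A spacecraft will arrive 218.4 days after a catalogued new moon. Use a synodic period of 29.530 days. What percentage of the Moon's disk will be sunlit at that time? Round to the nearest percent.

218.4/29.530 = 7.396 lunations, so 7 complete cycles and 11.69 d into the next.
The Moon has covered 11.69/29.530 of its cycle, so θ ≈ 360° × 11.69/29.530 = 142.5°.
With cos θ = (-0.793), the lit fraction is (1 − (-0.793))/2 ≈ 0.897, so 90%.

90%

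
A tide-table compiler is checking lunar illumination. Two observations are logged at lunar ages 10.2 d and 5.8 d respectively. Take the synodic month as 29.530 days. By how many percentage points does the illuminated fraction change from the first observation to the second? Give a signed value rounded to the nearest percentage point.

-45 percentage points

θ₁ = 360° × 10.2/29.530 = 124.3°, f₁ = (1 − cos θ₁)/2 = 0.782.
θ₂ = 360° × 5.8/29.530 = 70.7°, f₂ = (1 − cos θ₂)/2 = 0.335.
Change = f₂ − f₁ = -0.447 → -45 percentage points.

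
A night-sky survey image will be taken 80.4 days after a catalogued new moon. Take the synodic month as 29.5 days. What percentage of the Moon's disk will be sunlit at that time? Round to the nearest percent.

58%

Reduce mod P: 80.4 − 2×29.5 = 21.40 d into the current lunation.
The Moon has covered 21.40/29.5 of its cycle, so θ ≈ 360° × 21.40/29.5 = 261.2°.
cos 261.2° = (-0.154), so f = (1 − (-0.154))/2 = 0.577, so 58%.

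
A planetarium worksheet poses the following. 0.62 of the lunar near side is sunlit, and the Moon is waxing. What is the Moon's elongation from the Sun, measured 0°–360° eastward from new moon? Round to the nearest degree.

Invert f = (1 − cos θ)/2 to get cos θ = 1 − 2(0.62) = -0.240, hence θ₀ = arccos -0.240 = 103.9°.
The Moon is waxing (0°–180°), so θ = 103.9° directly.

104°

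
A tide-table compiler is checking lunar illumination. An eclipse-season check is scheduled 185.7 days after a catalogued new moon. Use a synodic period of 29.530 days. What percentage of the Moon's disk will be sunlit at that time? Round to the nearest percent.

185.7 d spans 6 complete synodic months (6 × 29.530 = 177.18 d) plus 8.52 d.
Elongation θ = 360° × 8.52/29.530 ≈ 103.9°.
Illuminated fraction = (1 − cos 103.9°)/2 = (1 − (-0.240))/2 ≈ 0.620, so 62%.

62%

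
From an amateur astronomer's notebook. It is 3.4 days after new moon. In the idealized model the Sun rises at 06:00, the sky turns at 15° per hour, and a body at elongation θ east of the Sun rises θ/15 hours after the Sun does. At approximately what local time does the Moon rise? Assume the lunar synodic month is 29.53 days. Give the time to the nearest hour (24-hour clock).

Elongation θ = 360° × 3.4/29.53 ≈ 41.4°.
The Moon trails the Sun by θ/15 = 41.4/15 ≈ 2.76 hours.
06:00 + 2.76 h ≈ 08:46 → 09:00 to the nearest hour.

09:00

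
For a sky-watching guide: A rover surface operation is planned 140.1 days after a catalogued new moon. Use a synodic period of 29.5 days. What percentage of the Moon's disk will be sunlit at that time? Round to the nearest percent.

50%

Reduce mod P: 140.1 − 4×29.5 = 22.10 d into the current lunation.
Phase angle: θ = 360°·(22.10 d)/(29.5 d) = 269.7°.
cos 269.7° = (-0.005), so f = (1 − (-0.005))/2 = 0.503, so 50%.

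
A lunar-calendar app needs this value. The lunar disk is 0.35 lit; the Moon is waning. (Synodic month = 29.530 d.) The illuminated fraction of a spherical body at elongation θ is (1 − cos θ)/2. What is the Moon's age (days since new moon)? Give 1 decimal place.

23.6 days

From f = (1 − cos θ)/2: cos θ = 1 − 2×0.35 = 0.300; arccos → 72.5°.
A waning Moon lies in 180°–360°, so θ = 360° − 72.5° = 287.5°.
At 360°/29.530 d per day, 287.5° corresponds to 23.58 days.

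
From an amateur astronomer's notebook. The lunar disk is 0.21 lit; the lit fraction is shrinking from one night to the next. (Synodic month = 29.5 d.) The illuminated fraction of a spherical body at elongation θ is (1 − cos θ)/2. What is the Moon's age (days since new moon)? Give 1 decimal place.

25.0 days

From f = (1 − cos θ)/2: cos θ = 1 − 2×0.21 = 0.580; arccos → 54.5°.
Since the Moon is past full (waning), take the reflex angle: θ = 360° − 54.5° = 305.5°.
At 360°/29.5 d per day, 305.5° corresponds to 25.03 days.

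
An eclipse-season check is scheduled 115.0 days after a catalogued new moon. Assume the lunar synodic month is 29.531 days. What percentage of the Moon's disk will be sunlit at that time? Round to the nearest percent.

11%

Reduce mod P: 115.0 − 3×29.531 = 26.41 d into the current lunation.
Elongation θ = 360° × 26.41/29.531 ≈ 321.9°.
Illuminated fraction = (1 − cos 321.9°)/2 = (1 − 0.787)/2 ≈ 0.106, so 11%.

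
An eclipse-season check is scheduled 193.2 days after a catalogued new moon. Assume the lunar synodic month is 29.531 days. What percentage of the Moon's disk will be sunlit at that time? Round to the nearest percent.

193.2/29.531 = 6.542 lunations, so 6 complete cycles and 16.01 d into the next.
Elongation θ = 360° × 16.01/29.531 ≈ 195.2°.
With cos θ = (-0.965), the lit fraction is (1 − (-0.965))/2 ≈ 0.982, so 98%.

98%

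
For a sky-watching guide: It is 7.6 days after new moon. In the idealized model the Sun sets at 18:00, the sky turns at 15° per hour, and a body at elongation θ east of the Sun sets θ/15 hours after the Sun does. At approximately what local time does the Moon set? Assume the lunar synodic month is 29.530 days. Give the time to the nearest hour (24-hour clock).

00:00

The Moon has covered 7.6/29.530 of its cycle, so θ ≈ 360° × 7.6/29.530 = 92.7°.
Delay after the Sun = 92.7° / (15°/h) ≈ 6.18 h.
18:00 + 6.18 h ≈ 00:11 → 00:00 to the nearest hour.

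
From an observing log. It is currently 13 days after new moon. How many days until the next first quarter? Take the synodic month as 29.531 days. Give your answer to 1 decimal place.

First quarter is 0.25 of the way through the cycle: age 0.25 × 29.531 = 7.383 d.
This lunation's first quarter (7.383 d) has passed, so add one period: 36.914 − 13 = 23.914 days.

23.9 days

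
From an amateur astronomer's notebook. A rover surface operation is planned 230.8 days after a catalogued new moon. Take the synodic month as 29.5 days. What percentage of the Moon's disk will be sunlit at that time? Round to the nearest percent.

28%

230.8 d spans 7 complete synodic months (7 × 29.5 = 206.50 d) plus 24.30 d.
The Moon has covered 24.30/29.5 of its cycle, so θ ≈ 360° × 24.30/29.5 = 296.5°.
cos 296.5° = 0.447, so f = (1 − 0.447)/2 = 0.277, so 28%.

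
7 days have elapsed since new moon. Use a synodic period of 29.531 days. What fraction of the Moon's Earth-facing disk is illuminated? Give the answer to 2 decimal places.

0.46

The Moon has covered 7/29.531 of its cycle, so θ ≈ 360° × 7/29.531 = 85.3°.
Illuminated fraction = (1 − cos 85.3°)/2 = (1 − 0.081)/2 ≈ 0.459.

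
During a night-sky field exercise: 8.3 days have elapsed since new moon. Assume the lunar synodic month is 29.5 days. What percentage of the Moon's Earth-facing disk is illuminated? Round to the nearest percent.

60%

Phase angle: θ = 360°·(8.3 d)/(29.5 d) = 101.3°.
Illuminated fraction = (1 − cos 101.3°)/2 = (1 − (-0.196))/2 ≈ 0.598, so 60%.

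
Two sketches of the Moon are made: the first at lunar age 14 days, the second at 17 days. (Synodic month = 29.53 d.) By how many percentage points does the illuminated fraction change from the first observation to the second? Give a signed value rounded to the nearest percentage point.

-5 percentage points

θ₁ = 360° × 14/29.53 = 170.7°, f₁ = (1 − cos θ₁)/2 = 0.993.
θ₂ = 360° × 17/29.53 = 207.2°, f₂ = (1 − cos θ₂)/2 = 0.945.
Change = f₂ − f₁ = -0.049 → -5 percentage points.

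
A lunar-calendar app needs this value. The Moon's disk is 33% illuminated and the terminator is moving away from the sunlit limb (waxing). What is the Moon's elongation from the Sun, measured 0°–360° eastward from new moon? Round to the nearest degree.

cos θ = 1 − 2f = 0.340, giving a principal value of 70.1°.
Before full moon the principal value applies: θ = 70.1°.

70°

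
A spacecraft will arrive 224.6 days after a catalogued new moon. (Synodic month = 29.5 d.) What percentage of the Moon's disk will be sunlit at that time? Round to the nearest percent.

224.6/29.5 = 7.614 lunations, so 7 complete cycles and 18.10 d into the next.
Elongation θ = 360° × 18.10/29.5 ≈ 220.9°.
With cos θ = (-0.756), the lit fraction is (1 − (-0.756))/2 ≈ 0.878, so 88%.

88%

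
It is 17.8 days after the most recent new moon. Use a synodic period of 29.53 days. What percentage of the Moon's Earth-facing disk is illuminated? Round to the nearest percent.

Elongation θ = 360° × 17.8/29.53 ≈ 217.0°.
cos 217.0° = (-0.799), so f = (1 − (-0.799))/2 = 0.899, so 90%.

90%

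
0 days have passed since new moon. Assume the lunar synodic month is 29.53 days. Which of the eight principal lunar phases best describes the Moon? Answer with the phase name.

At 0/29.53 of the cycle, θ ≈ 0° — the new moon range.

new moon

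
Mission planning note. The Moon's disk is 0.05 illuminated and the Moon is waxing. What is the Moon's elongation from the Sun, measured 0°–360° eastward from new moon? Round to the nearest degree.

26°

From f = (1 − cos θ)/2: cos θ = 1 − 2×0.05 = 0.900; arccos → 25.8°.
Before full moon the principal value applies: θ = 25.8°.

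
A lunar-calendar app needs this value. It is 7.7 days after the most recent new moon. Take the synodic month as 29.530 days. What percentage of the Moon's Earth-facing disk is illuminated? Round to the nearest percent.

53%

Elongation θ = 360° × 7.7/29.530 ≈ 93.9°.
With cos θ = (-0.068), the lit fraction is (1 − (-0.068))/2 ≈ 0.534, so 53%.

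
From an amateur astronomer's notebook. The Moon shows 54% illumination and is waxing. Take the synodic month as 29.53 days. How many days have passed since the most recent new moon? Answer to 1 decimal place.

7.8 days

cos θ = 1 − 2f = -0.080, giving a principal value of 94.6°.
Waxing ⇒ before full, so θ = 94.6°.
That fraction of the synodic month is 94.6/360 × 29.53 d ≈ 7.76 d.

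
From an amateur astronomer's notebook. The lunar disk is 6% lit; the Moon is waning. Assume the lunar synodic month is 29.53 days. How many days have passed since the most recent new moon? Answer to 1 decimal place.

Invert f = (1 − cos θ)/2 to get cos θ = 1 − 2(0.06) = 0.880, hence θ₀ = arccos 0.880 = 28.4°.
A waning Moon lies in 180°–360°, so θ = 360° − 28.4° = 331.6°.
At 360°/29.53 d per day, 331.6° corresponds to 27.20 days.

27.2 days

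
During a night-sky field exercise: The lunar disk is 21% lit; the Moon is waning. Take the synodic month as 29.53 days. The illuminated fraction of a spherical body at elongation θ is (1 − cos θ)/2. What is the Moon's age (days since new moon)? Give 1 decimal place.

From f = (1 − cos θ)/2: cos θ = 1 − 2×0.21 = 0.580; arccos → 54.5°.
Since the Moon is past full (waning), take the reflex angle: θ = 360° − 54.5° = 305.5°.
At 360°/29.53 d per day, 305.5° corresponds to 25.06 days.

25.1 days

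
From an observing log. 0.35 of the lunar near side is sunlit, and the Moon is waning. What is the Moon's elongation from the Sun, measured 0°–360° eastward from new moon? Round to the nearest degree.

Invert f = (1 − cos θ)/2 to get cos θ = 1 − 2(0.35) = 0.300, hence θ₀ = arccos 0.300 = 72.5°.
A waning Moon lies in 180°–360°, so θ = 360° − 72.5° = 287.5°.

287°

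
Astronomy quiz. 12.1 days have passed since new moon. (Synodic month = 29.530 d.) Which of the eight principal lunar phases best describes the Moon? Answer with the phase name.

At 12.1/29.530 of the cycle, θ ≈ 148° — the waxing gibbous range.

waxing gibbous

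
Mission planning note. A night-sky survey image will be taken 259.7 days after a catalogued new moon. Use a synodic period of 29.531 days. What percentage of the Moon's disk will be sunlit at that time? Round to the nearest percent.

259.7 d spans 8 complete synodic months (8 × 29.531 = 236.25 d) plus 23.45 d.
The Moon has covered 23.45/29.531 of its cycle, so θ ≈ 360° × 23.45/29.531 = 285.9°.
With cos θ = 0.274, the lit fraction is (1 − 0.274)/2 ≈ 0.363, so 36%.

36%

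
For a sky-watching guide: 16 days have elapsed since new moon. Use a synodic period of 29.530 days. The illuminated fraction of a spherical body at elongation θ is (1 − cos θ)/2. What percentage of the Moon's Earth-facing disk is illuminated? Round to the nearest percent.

98%

Phase angle: θ = 360°·(16 d)/(29.530 d) = 195.1°.
Illuminated fraction = (1 − cos 195.1°)/2 = (1 − (-0.966))/2 ≈ 0.983, so 98%.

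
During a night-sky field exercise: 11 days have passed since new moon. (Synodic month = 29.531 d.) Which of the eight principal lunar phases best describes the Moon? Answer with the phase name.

At 11/29.531 of the cycle, θ ≈ 134° — the waxing gibbous range.

waxing gibbous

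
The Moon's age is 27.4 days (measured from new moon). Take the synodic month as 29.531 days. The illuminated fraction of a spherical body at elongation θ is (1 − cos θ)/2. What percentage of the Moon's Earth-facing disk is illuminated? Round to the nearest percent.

5%

Phase angle: θ = 360°·(27.4 d)/(29.531 d) = 334.0°.
cos 334.0° = 0.899, so f = (1 − 0.899)/2 = 0.051, so 5%.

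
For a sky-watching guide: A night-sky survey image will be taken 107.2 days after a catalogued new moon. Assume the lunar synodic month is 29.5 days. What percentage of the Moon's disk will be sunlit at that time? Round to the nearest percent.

83%

107.2/29.5 = 3.634 lunations, so 3 complete cycles and 18.70 d into the next.
The Moon has covered 18.70/29.5 of its cycle, so θ ≈ 360° × 18.70/29.5 = 228.2°.
With cos θ = (-0.666), the lit fraction is (1 − (-0.666))/2 ≈ 0.833, so 83%.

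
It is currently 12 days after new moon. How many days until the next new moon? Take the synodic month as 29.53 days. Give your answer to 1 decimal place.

17.5 days

The next new moon completes the synodic month: 29.53 − 12 = 17.530 days.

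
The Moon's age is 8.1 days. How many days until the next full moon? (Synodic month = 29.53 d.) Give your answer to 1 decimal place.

Full moon occurs at elongation 180°, i.e. at age 29.53 × 180/360 = 14.765 d.
So 6.665 days remain (14.765 − 8.1).

6.7 days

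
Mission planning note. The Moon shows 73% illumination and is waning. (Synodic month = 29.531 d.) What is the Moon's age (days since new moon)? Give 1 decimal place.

Invert f = (1 − cos θ)/2 to get cos θ = 1 − 2(0.73) = -0.460, hence θ₀ = arccos -0.460 = 117.4°.
Waning ⇒ past full, so θ = 360° − 117.4° = 242.6°.
Age = 29.531 × 242.6°/360° ≈ 19.90 days.

19.9 days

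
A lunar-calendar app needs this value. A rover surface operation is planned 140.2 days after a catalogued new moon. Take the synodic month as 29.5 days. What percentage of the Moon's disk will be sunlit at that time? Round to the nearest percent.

49%

140.2/29.5 = 4.753 lunations, so 4 complete cycles and 22.20 d into the next.
The Moon has covered 22.20/29.5 of its cycle, so θ ≈ 360° × 22.20/29.5 = 270.9°.
With cos θ = 0.016, the lit fraction is (1 − 0.016)/2 ≈ 0.492, so 49%.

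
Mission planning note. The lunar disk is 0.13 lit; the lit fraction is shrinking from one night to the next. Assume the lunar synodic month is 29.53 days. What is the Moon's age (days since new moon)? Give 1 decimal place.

26.1 days

From f = (1 − cos θ)/2: cos θ = 1 − 2×0.13 = 0.740; arccos → 42.3°.
Since the Moon is past full (waning), take the reflex angle: θ = 360° − 42.3° = 317.7°.
That fraction of the synodic month is 317.7/360 × 29.53 d ≈ 26.06 d.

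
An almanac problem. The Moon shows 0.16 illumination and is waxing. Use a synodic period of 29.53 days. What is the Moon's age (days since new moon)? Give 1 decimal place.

3.9 days

Invert f = (1 − cos θ)/2 to get cos θ = 1 − 2(0.16) = 0.680, hence θ₀ = arccos 0.680 = 47.2°.
Before full moon the principal value applies: θ = 47.2°.
Age = 29.53 × 47.2°/360° ≈ 3.87 days.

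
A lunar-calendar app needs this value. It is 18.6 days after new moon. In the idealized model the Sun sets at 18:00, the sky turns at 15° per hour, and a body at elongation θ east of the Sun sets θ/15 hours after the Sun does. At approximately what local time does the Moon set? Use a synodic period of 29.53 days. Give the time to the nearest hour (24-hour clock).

09:00

Phase angle: θ = 360°·(18.6 d)/(29.53 d) = 226.8°.
At 15° of sky rotation per hour, 226.8° corresponds to a 15.12 h lag.
18:00 + 15.12 h ≈ 09:07 → 09:00 to the nearest hour.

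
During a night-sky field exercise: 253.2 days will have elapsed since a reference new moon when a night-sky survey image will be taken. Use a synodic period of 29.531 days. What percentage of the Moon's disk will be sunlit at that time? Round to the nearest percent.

253.2/29.531 = 8.574 lunations, so 8 complete cycles and 16.95 d into the next.
Phase angle: θ = 360°·(16.95 d)/(29.531 d) = 206.7°.
Illuminated fraction = (1 − cos 206.7°)/2 = (1 − (-0.894))/2 ≈ 0.947, so 95%.

95%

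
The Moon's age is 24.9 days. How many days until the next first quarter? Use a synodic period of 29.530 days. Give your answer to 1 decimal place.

First quarter is 0.25 of the way through the cycle: age 0.25 × 29.530 = 7.383 d.
This lunation's first quarter (7.383 d) has passed, so add one period: 36.913 − 24.9 = 12.013 days.

12.0 days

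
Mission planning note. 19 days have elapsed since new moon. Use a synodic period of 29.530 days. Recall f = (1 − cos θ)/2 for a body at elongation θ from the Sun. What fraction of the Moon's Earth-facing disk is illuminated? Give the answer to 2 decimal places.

0.81

Elongation θ = 360° × 19/29.530 ≈ 231.6°.
cos 231.6° = (-0.621), so f = (1 − (-0.621))/2 = 0.810.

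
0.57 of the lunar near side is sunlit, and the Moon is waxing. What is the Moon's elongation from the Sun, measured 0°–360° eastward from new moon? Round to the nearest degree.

Invert f = (1 − cos θ)/2 to get cos θ = 1 − 2(0.57) = -0.140, hence θ₀ = arccos -0.140 = 98.0°.
The Moon is waxing (0°–180°), so θ = 98.0° directly.

98°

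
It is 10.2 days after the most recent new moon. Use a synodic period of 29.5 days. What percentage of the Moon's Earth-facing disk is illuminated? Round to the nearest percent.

Elongation θ = 360° × 10.2/29.5 ≈ 124.5°.
Illuminated fraction = (1 − cos 124.5°)/2 = (1 − (-0.566))/2 ≈ 0.783, so 78%.

78%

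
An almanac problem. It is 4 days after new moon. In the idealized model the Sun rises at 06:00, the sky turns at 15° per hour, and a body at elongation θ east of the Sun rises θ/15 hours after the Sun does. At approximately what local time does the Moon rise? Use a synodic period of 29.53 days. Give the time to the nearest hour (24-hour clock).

Elongation θ = 360° × 4/29.53 ≈ 48.8°.
At 15° of sky rotation per hour, 48.8° corresponds to a 3.25 h lag.
06:00 + 3.25 h ≈ 09:15 → 09:00 to the nearest hour.

09:00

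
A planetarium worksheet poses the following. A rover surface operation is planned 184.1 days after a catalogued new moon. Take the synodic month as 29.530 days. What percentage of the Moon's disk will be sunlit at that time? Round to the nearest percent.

45%

184.1 d spans 6 complete synodic months (6 × 29.530 = 177.18 d) plus 6.92 d.
Elongation θ = 360° × 6.92/29.530 ≈ 84.4°.
With cos θ = 0.098, the lit fraction is (1 − 0.098)/2 ≈ 0.451, so 45%.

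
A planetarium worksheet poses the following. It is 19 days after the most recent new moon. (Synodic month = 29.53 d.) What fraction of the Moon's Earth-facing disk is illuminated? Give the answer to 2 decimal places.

0.81

Elongation θ = 360° × 19/29.53 ≈ 231.6°.
cos 231.6° = (-0.621), so f = (1 − (-0.621))/2 = 0.810.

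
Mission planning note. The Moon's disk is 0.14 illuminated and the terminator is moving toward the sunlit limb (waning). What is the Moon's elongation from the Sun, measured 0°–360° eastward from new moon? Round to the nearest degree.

Invert f = (1 − cos θ)/2 to get cos θ = 1 − 2(0.14) = 0.720, hence θ₀ = arccos 0.720 = 43.9°.
A waning Moon lies in 180°–360°, so θ = 360° − 43.9° = 316.1°.

316°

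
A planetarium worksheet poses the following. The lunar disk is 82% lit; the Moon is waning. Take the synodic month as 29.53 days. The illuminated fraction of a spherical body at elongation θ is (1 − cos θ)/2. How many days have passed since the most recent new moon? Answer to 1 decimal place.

18.9 days

cos θ = 1 − 2f = -0.640, giving a principal value of 129.8°.
Waning ⇒ past full, so θ = 360° − 129.8° = 230.2°.
At 360°/29.53 d per day, 230.2° corresponds to 18.88 days.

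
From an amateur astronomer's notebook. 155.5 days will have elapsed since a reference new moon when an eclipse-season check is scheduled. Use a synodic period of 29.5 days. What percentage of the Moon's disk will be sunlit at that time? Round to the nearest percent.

57%

155.5 d spans 5 complete synodic months (5 × 29.5 = 147.50 d) plus 8.00 d.
Phase angle: θ = 360°·(8.00 d)/(29.5 d) = 97.6°.
cos 97.6° = (-0.133), so f = (1 − (-0.133))/2 = 0.566, so 57%.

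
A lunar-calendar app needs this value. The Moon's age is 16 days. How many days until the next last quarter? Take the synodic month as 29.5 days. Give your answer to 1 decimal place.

6.1 days

Last quarter occurs at elongation 270°, i.e. at age 29.5 × 270/360 = 22.125 d.
So 6.125 days remain (22.125 − 16).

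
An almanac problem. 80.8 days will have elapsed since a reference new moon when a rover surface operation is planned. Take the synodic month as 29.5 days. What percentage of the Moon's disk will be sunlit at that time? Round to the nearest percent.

Reduce mod P: 80.8 − 2×29.5 = 21.80 d into the current lunation.
The Moon has covered 21.80/29.5 of its cycle, so θ ≈ 360° × 21.80/29.5 = 266.0°.
cos 266.0° = (-0.069), so f = (1 − (-0.069))/2 = 0.535, so 53%.

53%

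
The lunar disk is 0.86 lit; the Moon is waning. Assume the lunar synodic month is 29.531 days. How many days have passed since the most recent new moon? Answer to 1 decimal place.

Invert f = (1 − cos θ)/2 to get cos θ = 1 − 2(0.86) = -0.720, hence θ₀ = arccos -0.720 = 136.1°.
Waning ⇒ past full, so θ = 360° − 136.1° = 223.9°.
That fraction of the synodic month is 223.9/360 × 29.531 d ≈ 18.37 d.

18.4 days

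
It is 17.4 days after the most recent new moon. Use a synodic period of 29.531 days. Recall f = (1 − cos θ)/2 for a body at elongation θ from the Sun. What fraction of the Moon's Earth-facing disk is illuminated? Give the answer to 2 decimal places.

0.92

Elongation θ = 360° × 17.4/29.531 ≈ 212.1°.
cos 212.1° = (-0.847), so f = (1 − (-0.847))/2 = 0.923.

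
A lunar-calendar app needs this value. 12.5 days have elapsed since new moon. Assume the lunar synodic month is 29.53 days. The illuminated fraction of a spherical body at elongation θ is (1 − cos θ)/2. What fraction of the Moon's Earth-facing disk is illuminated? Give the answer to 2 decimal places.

The Moon has covered 12.5/29.53 of its cycle, so θ ≈ 360° × 12.5/29.53 = 152.4°.
cos 152.4° = (-0.886), so f = (1 − (-0.886))/2 = 0.943.

0.94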